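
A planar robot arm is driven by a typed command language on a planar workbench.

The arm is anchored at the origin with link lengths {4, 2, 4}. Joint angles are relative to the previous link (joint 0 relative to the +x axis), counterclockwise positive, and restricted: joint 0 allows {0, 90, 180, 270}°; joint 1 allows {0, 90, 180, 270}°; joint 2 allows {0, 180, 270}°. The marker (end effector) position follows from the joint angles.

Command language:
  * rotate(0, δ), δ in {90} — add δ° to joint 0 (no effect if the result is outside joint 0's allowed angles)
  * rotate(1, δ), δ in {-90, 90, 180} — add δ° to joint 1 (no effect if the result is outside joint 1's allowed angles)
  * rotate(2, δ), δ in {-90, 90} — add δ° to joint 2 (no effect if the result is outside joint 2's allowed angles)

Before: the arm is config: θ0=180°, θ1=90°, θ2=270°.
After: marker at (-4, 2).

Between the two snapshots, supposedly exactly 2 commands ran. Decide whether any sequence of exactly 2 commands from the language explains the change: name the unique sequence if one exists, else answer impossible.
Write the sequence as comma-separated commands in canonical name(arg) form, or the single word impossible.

rotate(2, -90), rotate(2, -90)

from: config: θ0=180°, θ1=90°, θ2=270°
1. rotate(2, -90) → config: θ0=180°, θ1=90°, θ2=180°
2. rotate(2, -90) → config: θ0=180°, θ1=90°, θ2=180°
uniquely the one of 36 2-step routes that fits.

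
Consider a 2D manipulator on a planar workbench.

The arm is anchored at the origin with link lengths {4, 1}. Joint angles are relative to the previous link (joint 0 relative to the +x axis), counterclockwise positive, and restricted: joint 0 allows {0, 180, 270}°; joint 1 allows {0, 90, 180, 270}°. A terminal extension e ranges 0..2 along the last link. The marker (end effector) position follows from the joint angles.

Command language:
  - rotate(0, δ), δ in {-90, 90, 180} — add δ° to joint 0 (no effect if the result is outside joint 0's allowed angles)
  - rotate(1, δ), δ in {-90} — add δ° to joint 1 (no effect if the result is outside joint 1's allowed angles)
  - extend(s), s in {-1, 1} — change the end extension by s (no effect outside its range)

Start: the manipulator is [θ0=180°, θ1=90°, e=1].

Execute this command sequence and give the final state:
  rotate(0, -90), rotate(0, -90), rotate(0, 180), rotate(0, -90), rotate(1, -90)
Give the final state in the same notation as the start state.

begin: [θ0=180°, θ1=90°, e=1]
1. rotate(0, -90) → [θ0=180°, θ1=90°, e=1]
2. rotate(0, -90) → [θ0=180°, θ1=90°, e=1]
3. rotate(0, 180) → [θ0=0°, θ1=90°, e=1]
4. rotate(0, -90) → [θ0=270°, θ1=90°, e=1]
5. rotate(1, -90) → [θ0=270°, θ1=0°, e=1]

[θ0=270°, θ1=0°, e=1]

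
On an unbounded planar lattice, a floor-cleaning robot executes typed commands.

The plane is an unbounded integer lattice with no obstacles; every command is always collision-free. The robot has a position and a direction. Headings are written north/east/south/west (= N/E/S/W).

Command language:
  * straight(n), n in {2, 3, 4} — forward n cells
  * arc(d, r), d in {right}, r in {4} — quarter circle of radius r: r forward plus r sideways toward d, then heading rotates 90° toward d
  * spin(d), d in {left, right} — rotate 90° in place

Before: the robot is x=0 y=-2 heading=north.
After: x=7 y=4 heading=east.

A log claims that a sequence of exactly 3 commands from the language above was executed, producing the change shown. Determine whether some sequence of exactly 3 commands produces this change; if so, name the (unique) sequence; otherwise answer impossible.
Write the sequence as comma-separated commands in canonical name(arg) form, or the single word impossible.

key: running straight(3) before straight(2) would end elsewhere — order is forced
initial: x=0 y=-2 heading=north
1. straight(2) → x=0 y=0 heading=north
2. arc(right, 4) → x=4 y=4 heading=east
3. straight(3) → x=7 y=4 heading=east
no other 3-command option fits: unique.

straight(2), arc(right, 4), straight(3)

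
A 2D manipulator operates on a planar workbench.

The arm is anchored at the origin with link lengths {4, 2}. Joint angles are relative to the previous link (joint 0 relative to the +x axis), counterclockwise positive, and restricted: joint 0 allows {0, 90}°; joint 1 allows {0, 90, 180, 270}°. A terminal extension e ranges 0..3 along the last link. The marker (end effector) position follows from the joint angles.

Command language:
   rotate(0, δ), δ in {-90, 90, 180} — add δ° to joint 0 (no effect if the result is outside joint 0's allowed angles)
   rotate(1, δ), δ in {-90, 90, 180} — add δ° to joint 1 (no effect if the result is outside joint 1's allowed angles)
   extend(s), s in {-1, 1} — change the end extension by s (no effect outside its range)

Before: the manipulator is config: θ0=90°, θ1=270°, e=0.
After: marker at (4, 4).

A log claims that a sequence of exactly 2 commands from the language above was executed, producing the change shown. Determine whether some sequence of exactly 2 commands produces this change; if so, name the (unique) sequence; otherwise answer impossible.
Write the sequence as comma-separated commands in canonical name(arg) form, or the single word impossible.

extend(1), extend(1)

from: config: θ0=90°, θ1=270°, e=0
step 1 (extend(1)): config: θ0=90°, θ1=270°, e=1
step 2 (extend(1)): config: θ0=90°, θ1=270°, e=2
all 64 alternatives checked — unique.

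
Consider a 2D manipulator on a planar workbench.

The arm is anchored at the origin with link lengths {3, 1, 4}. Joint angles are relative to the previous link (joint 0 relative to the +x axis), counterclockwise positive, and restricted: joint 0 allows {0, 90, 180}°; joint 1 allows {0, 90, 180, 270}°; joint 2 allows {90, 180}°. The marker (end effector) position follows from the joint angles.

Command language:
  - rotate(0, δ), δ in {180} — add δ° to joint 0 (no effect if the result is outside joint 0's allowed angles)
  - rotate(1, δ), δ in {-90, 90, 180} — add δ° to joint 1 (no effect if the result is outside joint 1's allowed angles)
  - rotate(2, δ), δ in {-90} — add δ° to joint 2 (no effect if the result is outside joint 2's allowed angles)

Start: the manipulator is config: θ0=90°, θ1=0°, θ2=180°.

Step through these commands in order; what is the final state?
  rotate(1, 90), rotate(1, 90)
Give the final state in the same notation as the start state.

t0: config: θ0=90°, θ1=0°, θ2=180°
1. rotate(1, 90) → config: θ0=90°, θ1=90°, θ2=180°
2. rotate(1, 90) → config: θ0=90°, θ1=180°, θ2=180°

config: θ0=90°, θ1=180°, θ2=180°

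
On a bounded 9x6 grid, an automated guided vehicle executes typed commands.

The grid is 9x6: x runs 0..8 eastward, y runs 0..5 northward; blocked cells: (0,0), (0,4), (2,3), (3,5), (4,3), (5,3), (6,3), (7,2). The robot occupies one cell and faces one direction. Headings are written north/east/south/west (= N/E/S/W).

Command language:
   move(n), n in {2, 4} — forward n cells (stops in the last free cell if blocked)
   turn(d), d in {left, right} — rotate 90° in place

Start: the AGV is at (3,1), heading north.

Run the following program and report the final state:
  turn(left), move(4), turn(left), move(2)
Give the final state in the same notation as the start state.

at (0,1), heading south

from: at (3,1), heading north
step 1 (turn(left)): at (3,1), heading west
step 2 (move(4)): at (0,1), heading west
step 3 (turn(left)): at (0,1), heading south
step 4 (move(2)): at (0,1), heading south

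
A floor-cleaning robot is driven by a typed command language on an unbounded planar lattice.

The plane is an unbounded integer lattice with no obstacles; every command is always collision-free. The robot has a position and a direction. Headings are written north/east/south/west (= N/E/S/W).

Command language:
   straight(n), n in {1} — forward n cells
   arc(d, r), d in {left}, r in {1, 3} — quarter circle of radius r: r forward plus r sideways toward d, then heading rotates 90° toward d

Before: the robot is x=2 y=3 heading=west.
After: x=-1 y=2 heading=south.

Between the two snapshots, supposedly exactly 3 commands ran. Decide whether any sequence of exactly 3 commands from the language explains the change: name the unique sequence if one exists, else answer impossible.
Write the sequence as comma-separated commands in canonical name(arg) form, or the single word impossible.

straight(1), straight(1), arc(left, 1)

key: running arc(left, 1) before straight(1) would end elsewhere — order is forced
t0: x=2 y=3 heading=west
t=1 straight(1) ⇒ x=1 y=3 heading=west
t=2 straight(1) ⇒ x=0 y=3 heading=west
t=3 arc(left, 1) ⇒ x=-1 y=2 heading=south
all 27 alternatives checked — unique.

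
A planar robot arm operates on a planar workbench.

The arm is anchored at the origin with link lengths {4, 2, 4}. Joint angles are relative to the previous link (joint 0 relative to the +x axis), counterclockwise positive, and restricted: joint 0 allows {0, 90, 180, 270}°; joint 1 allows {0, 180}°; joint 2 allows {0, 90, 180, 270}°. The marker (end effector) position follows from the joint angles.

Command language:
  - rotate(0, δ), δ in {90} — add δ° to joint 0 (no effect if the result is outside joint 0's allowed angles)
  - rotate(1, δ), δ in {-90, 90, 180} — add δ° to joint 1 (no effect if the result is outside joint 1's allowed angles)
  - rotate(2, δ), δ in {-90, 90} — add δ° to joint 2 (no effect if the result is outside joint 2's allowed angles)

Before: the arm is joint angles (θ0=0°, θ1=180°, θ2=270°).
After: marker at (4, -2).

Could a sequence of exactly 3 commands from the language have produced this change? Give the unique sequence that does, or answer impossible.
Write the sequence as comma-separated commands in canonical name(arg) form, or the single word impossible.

rotate(0, 90), rotate(0, 90), rotate(0, 90)

t0: joint angles (θ0=0°, θ1=180°, θ2=270°)
step 1 (rotate(0, 90)): joint angles (θ0=90°, θ1=180°, θ2=270°)
step 2 (rotate(0, 90)): joint angles (θ0=180°, θ1=180°, θ2=270°)
step 3 (rotate(0, 90)): joint angles (θ0=270°, θ1=180°, θ2=270°)
uniquely the one of 216 3-step routes that fits.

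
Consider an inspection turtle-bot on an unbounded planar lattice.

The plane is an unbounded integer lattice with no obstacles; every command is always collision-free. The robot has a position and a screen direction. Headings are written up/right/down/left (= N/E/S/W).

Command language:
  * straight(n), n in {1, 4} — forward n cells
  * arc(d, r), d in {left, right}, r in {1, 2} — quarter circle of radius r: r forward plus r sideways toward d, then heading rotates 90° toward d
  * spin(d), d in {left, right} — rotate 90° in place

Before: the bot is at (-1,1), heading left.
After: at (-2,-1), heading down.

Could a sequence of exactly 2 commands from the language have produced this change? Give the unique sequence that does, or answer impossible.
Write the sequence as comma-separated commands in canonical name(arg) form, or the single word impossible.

key: running straight(1) before arc(left, 1) would end elsewhere — order is forced
initial: at (-1,1), heading left
1. arc(left, 1) → at (-2,0), heading down
2. straight(1) → at (-2,-1), heading down
uniquely the one of 64 2-step routes that fits.

arc(left, 1), straight(1)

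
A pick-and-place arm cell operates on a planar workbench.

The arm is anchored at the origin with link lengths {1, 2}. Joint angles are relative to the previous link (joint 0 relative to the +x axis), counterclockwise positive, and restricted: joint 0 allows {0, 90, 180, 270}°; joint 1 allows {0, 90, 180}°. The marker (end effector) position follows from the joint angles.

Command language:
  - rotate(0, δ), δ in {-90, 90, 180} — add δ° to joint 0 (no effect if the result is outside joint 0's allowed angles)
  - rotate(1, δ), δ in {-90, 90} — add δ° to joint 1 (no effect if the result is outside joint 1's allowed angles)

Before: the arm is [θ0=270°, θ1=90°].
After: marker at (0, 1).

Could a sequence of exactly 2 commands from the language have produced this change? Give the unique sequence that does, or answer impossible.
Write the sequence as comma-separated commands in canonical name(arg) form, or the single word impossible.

start: [θ0=270°, θ1=90°]
[1] after rotate(1, 90): [θ0=270°, θ1=180°]
[2] after rotate(1, 90): [θ0=270°, θ1=180°]
uniquely the one of 25 2-step routes that fits.

rotate(1, 90), rotate(1, 90)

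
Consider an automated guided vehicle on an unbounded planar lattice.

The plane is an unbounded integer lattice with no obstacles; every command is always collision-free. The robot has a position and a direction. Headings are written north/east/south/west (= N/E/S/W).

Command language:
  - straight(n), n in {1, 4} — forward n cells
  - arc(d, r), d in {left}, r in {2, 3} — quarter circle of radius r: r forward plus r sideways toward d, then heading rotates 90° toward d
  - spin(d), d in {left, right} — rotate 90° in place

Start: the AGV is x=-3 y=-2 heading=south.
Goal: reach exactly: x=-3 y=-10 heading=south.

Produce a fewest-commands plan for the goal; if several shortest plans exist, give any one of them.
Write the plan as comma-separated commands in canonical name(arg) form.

straight(4), straight(4)

start: x=-3 y=-2 heading=south
[1] after straight(4): x=-3 y=-6 heading=south
[2] after straight(4): x=-3 y=-10 heading=south
nothing shorter than 2 reaches the goal.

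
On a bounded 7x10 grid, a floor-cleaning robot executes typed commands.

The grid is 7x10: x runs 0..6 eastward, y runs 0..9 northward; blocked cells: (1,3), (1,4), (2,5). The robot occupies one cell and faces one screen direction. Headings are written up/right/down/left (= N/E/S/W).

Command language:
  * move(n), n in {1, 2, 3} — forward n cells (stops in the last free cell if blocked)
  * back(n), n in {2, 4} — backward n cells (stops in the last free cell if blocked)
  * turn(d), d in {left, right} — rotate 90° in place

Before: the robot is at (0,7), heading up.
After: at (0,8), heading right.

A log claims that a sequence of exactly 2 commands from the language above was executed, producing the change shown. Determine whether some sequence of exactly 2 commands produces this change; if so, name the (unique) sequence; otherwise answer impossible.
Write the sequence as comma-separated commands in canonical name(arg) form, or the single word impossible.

move(1), turn(right)

key: running turn(right) before move(1) would end elsewhere — order is forced
from: at (0,7), heading up
[1] after move(1): at (0,8), heading up
[2] after turn(right): at (0,8), heading right
no other 2-command option fits: unique.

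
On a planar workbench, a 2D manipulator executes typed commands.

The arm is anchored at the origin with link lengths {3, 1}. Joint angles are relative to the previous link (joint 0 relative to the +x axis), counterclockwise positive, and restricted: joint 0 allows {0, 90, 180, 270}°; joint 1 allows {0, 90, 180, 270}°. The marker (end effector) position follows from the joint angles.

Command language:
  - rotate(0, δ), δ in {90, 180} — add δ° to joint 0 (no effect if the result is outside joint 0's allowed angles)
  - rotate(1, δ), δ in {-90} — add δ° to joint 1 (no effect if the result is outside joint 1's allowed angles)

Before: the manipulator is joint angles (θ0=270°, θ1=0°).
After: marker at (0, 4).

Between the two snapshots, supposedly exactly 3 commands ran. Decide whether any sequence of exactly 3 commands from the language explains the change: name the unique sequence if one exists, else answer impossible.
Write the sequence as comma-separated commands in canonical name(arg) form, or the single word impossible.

rotate(0, 180), rotate(0, 180), rotate(0, 180)

t0: joint angles (θ0=270°, θ1=0°)
step 1 (rotate(0, 180)): joint angles (θ0=90°, θ1=0°)
step 2 (rotate(0, 180)): joint angles (θ0=270°, θ1=0°)
step 3 (rotate(0, 180)): joint angles (θ0=90°, θ1=0°)
no rival 3-sequence matches.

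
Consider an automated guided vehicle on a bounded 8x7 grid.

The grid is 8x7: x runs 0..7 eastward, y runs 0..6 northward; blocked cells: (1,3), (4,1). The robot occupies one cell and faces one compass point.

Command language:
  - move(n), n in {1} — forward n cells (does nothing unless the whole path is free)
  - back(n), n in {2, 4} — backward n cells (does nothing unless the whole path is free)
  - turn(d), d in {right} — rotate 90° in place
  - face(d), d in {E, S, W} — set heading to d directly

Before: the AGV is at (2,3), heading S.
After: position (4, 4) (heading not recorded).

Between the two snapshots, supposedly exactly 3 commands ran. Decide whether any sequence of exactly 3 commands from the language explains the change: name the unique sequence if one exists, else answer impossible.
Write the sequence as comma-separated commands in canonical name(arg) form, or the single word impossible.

impossible

checked all 3-command options: none fits.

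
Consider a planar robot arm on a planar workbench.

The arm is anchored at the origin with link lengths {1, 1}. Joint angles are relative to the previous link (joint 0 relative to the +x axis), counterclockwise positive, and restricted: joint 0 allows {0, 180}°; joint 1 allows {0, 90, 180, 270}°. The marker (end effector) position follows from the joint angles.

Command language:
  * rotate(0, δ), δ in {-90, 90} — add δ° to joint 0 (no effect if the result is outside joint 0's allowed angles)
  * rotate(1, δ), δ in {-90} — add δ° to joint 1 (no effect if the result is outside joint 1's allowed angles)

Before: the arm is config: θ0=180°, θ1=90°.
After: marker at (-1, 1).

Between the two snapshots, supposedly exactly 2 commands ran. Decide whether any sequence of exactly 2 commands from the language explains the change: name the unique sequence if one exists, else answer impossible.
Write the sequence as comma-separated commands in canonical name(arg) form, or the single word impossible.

from: config: θ0=180°, θ1=90°
t=1 rotate(1, -90) ⇒ config: θ0=180°, θ1=0°
t=2 rotate(1, -90) ⇒ config: θ0=180°, θ1=270°
no rival 2-sequence matches.

rotate(1, -90), rotate(1, -90)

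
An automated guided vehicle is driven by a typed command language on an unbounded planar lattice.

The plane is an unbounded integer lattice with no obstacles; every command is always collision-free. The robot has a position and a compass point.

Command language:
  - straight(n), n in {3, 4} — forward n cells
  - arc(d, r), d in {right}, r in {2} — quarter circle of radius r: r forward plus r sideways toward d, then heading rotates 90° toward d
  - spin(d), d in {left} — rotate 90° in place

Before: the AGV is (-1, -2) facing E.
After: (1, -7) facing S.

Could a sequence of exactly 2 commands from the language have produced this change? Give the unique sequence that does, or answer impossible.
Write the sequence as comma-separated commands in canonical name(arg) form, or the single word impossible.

arc(right, 2), straight(3)

key: order matters: swapping arc(right, 2) and straight(3) lands elsewhere
t0: (-1, -2) facing E
1. arc(right, 2) → (1, -4) facing S
2. straight(3) → (1, -7) facing S
all 16 alternatives checked — unique.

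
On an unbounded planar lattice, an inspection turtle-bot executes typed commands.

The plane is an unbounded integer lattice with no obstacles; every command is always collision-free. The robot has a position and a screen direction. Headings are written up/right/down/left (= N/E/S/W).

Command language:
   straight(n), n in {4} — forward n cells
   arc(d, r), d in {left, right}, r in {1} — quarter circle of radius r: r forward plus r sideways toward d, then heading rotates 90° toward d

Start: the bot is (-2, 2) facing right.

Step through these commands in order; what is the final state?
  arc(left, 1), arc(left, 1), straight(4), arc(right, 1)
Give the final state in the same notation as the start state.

start: (-2, 2) facing right
1. arc(left, 1) → (-1, 3) facing up
2. arc(left, 1) → (-2, 4) facing left
3. straight(4) → (-6, 4) facing left
4. arc(right, 1) → (-7, 5) facing up

(-7, 5) facing up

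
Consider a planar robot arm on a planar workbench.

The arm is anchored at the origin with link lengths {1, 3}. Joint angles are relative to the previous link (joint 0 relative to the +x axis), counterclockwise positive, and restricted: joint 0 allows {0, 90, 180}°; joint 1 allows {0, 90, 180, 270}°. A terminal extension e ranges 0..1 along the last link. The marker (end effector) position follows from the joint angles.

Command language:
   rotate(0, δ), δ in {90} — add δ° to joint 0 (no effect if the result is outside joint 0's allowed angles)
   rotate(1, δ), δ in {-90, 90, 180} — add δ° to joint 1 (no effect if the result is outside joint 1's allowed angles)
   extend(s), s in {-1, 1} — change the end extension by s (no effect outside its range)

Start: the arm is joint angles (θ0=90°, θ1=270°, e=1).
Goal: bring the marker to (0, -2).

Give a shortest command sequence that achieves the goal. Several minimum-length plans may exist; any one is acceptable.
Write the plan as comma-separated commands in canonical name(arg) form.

rotate(1, -90), extend(-1)

initial: joint angles (θ0=90°, θ1=270°, e=1)
[1] after rotate(1, -90): joint angles (θ0=90°, θ1=180°, e=1)
[2] after extend(-1): joint angles (θ0=90°, θ1=180°, e=0)
no 1-step plan works, so 2 is optimal.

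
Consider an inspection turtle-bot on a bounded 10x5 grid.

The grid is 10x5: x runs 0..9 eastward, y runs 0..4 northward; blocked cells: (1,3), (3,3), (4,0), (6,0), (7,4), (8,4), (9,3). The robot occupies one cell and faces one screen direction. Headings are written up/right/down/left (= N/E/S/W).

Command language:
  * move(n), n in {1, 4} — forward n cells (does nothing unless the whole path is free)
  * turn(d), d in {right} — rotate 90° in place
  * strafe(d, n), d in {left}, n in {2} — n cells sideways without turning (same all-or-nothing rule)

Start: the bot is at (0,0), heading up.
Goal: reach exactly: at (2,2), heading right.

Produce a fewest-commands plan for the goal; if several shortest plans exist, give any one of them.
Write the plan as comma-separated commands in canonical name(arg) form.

turn(right), strafe(left, 2), move(1), move(1)

initial: at (0,0), heading up
1. turn(right) → at (0,0), heading right
2. strafe(left, 2) → at (0,2), heading right
3. move(1) → at (1,2), heading right
4. move(1) → at (2,2), heading right
no 3-step plan works, so 4 is optimal.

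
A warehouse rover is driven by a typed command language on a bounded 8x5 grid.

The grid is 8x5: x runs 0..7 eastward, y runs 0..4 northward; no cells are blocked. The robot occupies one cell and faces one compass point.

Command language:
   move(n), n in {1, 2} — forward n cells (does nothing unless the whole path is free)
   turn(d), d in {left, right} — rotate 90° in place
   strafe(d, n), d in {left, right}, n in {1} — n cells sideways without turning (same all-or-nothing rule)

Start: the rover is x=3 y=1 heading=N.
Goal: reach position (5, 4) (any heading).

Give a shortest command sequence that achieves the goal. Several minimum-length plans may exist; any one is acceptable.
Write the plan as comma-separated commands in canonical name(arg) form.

t0: x=3 y=1 heading=N
t=1 strafe(right, 1) ⇒ x=4 y=1 heading=N
t=2 strafe(right, 1) ⇒ x=5 y=1 heading=N
t=3 move(1) ⇒ x=5 y=2 heading=N
t=4 move(2) ⇒ x=5 y=4 heading=N
shorter routes all fall short; 4 is best.

strafe(right, 1), strafe(right, 1), move(1), move(2)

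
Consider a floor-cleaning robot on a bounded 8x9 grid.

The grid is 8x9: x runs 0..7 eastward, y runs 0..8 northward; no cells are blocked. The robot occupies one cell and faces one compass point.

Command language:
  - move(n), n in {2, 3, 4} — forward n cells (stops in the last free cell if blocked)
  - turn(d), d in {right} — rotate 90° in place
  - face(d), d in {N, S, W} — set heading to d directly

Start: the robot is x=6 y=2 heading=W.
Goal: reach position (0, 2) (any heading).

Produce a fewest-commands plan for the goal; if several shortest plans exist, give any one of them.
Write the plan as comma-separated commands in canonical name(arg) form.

move(2), move(4)

from: x=6 y=2 heading=W
1. move(2) → x=4 y=2 heading=W
2. move(4) → x=0 y=2 heading=W
nothing shorter than 2 reaches the goal.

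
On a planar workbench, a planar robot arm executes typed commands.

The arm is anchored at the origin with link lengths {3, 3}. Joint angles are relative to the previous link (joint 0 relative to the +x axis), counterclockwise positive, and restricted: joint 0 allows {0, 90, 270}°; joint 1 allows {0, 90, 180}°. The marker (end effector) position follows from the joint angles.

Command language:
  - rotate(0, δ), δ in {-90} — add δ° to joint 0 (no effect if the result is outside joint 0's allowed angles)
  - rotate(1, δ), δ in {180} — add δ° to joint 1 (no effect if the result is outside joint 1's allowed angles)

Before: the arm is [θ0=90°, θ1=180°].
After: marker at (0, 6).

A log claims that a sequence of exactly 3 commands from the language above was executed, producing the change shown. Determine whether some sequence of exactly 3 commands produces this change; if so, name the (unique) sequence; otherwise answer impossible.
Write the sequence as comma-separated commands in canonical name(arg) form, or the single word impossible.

rotate(1, 180), rotate(1, 180), rotate(1, 180)

begin: [θ0=90°, θ1=180°]
[1] after rotate(1, 180): [θ0=90°, θ1=0°]
[2] after rotate(1, 180): [θ0=90°, θ1=180°]
[3] after rotate(1, 180): [θ0=90°, θ1=0°]
no rival 3-sequence matches.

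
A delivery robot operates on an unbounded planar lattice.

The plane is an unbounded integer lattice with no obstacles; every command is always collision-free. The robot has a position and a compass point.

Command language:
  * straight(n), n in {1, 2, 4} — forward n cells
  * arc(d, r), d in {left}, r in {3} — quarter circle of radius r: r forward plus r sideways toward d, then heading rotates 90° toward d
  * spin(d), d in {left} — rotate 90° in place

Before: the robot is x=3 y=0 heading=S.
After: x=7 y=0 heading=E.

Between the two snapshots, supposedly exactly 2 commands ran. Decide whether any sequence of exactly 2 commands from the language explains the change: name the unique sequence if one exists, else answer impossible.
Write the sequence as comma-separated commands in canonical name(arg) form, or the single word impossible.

key: cell and facing (now E) both changed — the 2 commands mix motion and turning
from: x=3 y=0 heading=S
[1] after spin(left): x=3 y=0 heading=E
[2] after straight(4): x=7 y=0 heading=E
all 25 alternatives checked — unique.

spin(left), straight(4)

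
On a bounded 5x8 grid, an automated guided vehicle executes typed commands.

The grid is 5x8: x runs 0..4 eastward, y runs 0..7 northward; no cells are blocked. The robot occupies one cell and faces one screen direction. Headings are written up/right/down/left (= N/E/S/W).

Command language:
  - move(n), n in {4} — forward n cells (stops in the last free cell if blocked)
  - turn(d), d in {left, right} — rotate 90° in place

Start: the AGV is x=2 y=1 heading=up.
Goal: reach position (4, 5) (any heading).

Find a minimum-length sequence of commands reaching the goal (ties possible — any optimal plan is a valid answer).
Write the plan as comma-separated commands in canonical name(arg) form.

move(4), turn(right), move(4)

start: x=2 y=1 heading=up
[1] after move(4): x=2 y=5 heading=up
[2] after turn(right): x=2 y=5 heading=right
[3] after move(4): x=4 y=5 heading=right
nothing shorter than 3 reaches the goal.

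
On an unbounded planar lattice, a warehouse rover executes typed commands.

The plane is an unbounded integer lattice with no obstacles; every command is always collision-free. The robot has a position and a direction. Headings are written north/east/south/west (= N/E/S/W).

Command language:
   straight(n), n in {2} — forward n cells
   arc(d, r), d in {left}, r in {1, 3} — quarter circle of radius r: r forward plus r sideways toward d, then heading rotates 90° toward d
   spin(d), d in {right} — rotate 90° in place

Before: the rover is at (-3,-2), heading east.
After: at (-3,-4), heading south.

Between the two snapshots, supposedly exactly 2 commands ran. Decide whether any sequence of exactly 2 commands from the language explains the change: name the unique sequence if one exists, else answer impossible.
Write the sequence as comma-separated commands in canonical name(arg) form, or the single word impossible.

spin(right), straight(2)

key: order matters: swapping spin(right) and straight(2) lands elsewhere
begin: at (-3,-2), heading east
step 1 (spin(right)): at (-3,-2), heading south
step 2 (straight(2)): at (-3,-4), heading south
no rival 2-sequence matches.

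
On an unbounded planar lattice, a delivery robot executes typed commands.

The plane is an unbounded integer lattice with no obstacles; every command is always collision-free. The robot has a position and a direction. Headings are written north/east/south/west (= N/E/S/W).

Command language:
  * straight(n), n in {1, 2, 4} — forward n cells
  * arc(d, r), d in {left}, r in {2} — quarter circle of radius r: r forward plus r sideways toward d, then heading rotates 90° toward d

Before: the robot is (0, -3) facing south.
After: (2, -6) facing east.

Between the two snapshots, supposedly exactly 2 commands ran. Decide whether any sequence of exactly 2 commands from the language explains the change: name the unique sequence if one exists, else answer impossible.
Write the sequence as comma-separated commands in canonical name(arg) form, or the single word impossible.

straight(1), arc(left, 2)

key: order matters: swapping straight(1) and arc(left, 2) lands elsewhere
initial: (0, -3) facing south
1. straight(1) → (0, -4) facing south
2. arc(left, 2) → (2, -6) facing east
all 16 alternatives checked — unique.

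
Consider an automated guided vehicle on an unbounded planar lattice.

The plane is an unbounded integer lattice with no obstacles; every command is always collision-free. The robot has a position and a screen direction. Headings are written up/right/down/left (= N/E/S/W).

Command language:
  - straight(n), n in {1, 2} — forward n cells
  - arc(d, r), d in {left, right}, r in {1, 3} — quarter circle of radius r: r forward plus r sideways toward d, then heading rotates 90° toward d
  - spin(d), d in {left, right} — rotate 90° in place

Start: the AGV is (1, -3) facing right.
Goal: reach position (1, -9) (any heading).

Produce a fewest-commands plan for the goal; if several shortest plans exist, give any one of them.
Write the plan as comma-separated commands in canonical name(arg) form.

from: (1, -3) facing right
[1] after arc(right, 3): (4, -6) facing down
[2] after arc(right, 3): (1, -9) facing left
minimal: 2 command(s), checked below 2.

arc(right, 3), arc(right, 3)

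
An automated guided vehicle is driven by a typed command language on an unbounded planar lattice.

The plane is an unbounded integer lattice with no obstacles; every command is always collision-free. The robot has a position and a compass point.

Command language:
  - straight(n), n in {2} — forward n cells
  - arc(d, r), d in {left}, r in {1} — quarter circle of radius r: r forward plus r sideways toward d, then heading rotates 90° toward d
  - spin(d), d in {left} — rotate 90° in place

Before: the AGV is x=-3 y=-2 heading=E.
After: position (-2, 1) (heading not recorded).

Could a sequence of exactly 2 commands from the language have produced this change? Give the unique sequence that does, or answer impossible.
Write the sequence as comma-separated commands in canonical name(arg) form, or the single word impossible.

arc(left, 1), straight(2)

key: order matters: swapping arc(left, 1) and straight(2) lands elsewhere
initial: x=-3 y=-2 heading=E
[1] after arc(left, 1): x=-2 y=-1 heading=N
[2] after straight(2): x=-2 y=1 heading=N
no rival 2-sequence matches.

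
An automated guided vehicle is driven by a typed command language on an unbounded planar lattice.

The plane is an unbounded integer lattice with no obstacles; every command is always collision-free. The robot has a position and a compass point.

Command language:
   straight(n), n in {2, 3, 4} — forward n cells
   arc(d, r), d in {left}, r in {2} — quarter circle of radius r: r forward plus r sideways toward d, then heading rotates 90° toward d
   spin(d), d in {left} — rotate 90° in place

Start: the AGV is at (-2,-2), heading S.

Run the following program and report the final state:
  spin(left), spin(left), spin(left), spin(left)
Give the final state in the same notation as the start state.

initial: at (-2,-2), heading S
step 1 (spin(left)): at (-2,-2), heading E
step 2 (spin(left)): at (-2,-2), heading N
step 3 (spin(left)): at (-2,-2), heading W
step 4 (spin(left)): at (-2,-2), heading S

at (-2,-2), heading S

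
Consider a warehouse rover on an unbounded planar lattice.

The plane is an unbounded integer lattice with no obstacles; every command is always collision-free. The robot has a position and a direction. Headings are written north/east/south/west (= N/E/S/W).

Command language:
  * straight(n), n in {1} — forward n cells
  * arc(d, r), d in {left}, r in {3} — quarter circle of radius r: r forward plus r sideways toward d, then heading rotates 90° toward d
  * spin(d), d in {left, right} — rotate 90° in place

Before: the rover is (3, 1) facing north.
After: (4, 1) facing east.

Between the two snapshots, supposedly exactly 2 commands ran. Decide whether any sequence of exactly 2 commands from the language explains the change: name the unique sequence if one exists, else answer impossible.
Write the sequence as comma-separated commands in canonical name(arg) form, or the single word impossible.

spin(right), straight(1)

key: running straight(1) before spin(right) would end elsewhere — order is forced
initial: (3, 1) facing north
1. spin(right) → (3, 1) facing east
2. straight(1) → (4, 1) facing east
uniquely the one of 16 2-step routes that fits.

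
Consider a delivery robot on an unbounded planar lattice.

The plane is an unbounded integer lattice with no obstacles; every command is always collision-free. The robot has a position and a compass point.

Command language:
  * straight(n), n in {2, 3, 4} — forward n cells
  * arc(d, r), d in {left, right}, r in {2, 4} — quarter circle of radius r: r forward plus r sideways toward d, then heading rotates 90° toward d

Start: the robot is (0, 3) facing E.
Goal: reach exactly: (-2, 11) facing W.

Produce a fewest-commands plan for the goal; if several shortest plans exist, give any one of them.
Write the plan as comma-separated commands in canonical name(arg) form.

from: (0, 3) facing E
1. arc(left, 2) → (2, 5) facing N
2. straight(2) → (2, 7) facing N
3. arc(left, 4) → (-2, 11) facing W
shorter routes all fall short; 3 is best.

arc(left, 2), straight(2), arc(left, 4)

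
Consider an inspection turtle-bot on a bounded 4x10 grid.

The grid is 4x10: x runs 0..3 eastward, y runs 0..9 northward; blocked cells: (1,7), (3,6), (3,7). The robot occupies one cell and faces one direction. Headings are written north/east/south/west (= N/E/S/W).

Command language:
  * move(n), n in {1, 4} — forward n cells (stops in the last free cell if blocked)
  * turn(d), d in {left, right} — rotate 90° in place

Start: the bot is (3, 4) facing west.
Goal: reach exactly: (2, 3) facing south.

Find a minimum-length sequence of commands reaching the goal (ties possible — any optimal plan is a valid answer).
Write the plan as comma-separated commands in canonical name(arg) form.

move(1), turn(left), move(1)

from: (3, 4) facing west
t=1 move(1) ⇒ (2, 4) facing west
t=2 turn(left) ⇒ (2, 4) facing south
t=3 move(1) ⇒ (2, 3) facing south
no 2-step plan works, so 3 is optimal.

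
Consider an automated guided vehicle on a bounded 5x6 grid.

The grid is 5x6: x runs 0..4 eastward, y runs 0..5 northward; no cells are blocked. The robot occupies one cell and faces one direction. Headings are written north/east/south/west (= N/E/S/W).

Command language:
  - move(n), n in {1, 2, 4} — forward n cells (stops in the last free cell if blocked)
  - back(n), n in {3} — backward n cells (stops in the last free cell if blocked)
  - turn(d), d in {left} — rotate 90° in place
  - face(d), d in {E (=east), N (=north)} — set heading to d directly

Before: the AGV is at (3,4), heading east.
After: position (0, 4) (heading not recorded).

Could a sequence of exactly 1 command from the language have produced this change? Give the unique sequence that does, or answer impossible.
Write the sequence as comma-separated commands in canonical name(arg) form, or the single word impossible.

t0: at (3,4), heading east
[1] after back(3): at (0,4), heading east
no other 1-command option fits: unique.

back(3)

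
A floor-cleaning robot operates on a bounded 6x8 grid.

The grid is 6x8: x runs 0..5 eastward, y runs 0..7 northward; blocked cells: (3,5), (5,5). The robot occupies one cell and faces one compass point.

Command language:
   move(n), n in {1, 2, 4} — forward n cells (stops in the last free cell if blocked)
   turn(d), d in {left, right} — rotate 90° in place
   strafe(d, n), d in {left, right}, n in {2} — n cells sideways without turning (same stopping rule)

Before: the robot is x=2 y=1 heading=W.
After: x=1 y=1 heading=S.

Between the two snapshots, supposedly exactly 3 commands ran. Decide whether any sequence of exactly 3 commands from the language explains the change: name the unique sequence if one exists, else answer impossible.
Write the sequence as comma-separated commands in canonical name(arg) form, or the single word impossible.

impossible

checked all 3-command options: none fits.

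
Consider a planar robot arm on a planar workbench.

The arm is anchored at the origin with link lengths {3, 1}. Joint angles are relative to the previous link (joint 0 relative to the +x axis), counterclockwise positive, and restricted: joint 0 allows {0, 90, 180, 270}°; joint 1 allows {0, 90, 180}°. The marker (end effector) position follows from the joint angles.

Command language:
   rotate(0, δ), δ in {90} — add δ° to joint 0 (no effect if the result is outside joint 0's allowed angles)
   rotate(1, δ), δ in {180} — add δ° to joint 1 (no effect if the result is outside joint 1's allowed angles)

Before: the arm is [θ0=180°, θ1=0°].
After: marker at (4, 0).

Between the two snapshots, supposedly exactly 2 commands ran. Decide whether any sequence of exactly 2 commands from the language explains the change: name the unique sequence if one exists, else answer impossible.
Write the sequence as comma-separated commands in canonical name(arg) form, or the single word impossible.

begin: [θ0=180°, θ1=0°]
t=1 rotate(0, 90) ⇒ [θ0=270°, θ1=0°]
t=2 rotate(0, 90) ⇒ [θ0=0°, θ1=0°]
uniquely the one of 4 2-step routes that fits.

rotate(0, 90), rotate(0, 90)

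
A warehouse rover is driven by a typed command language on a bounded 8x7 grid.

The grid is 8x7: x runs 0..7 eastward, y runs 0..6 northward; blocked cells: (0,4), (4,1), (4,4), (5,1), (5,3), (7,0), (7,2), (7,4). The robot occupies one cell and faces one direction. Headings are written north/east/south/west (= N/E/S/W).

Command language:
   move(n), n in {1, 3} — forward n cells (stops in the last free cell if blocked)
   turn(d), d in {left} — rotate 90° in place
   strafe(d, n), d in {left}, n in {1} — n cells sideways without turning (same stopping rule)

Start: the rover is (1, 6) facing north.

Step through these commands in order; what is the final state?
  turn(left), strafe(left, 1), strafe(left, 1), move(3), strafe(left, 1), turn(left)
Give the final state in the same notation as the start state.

(1, 3) facing south

t0: (1, 6) facing north
1. turn(left) → (1, 6) facing west
2. strafe(left, 1) → (1, 5) facing west
3. strafe(left, 1) → (1, 4) facing west
4. move(3) → (1, 4) facing west
5. strafe(left, 1) → (1, 3) facing west
6. turn(left) → (1, 3) facing south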